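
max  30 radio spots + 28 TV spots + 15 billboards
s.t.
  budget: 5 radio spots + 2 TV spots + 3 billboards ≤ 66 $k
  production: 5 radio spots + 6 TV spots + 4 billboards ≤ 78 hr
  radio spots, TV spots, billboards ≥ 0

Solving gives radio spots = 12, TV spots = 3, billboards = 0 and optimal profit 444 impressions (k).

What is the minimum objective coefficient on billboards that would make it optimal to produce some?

22

Both budget and production are binding at x*.
From A_Bᵀ y = c: 5·y_budget + 5·y_production = 30; 2·y_budget + 6·y_production = 28.
→ y_budget = 2 and y_production = 4.
billboards enters the basis when its profit ≥ yᵀa₃ = 2·3 + 4·4 = 22.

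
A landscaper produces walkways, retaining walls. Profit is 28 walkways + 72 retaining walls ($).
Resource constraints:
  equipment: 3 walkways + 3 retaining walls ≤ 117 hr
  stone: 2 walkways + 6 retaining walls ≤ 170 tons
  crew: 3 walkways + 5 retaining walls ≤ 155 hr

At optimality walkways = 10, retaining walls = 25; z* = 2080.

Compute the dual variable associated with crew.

3

Binding: stone and crew. Non-binding: equipment (12 unused).
By complementary slackness, y = 0 for the non-binding constraint.
Dual feasibility on the basic columns requires 2·y_stone + 3·y_crew = 28, 6·y_stone + 5·y_crew = 72.
→ y_stone = 9.5 and y_crew = 3.
Shadow price of crew = 3.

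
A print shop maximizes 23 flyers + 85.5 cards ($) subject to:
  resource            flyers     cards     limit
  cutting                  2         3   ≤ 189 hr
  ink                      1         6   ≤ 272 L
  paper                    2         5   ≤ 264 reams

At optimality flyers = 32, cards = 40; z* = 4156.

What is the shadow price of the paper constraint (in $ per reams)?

7.5

At the optimum: cutting uses 184 of 189 (slack = 5); ink uses 272 of 272 (binding); paper uses 264 of 264 (binding).
By complementary slackness, y = 0 for the non-binding constraint.
Dual feasibility on the basic columns requires 1·y_ink + 2·y_paper = 23, 6·y_ink + 5·y_paper = 85.5.
→ y_ink = 8 and y_paper = 7.5.
Shadow price of paper = 7.5.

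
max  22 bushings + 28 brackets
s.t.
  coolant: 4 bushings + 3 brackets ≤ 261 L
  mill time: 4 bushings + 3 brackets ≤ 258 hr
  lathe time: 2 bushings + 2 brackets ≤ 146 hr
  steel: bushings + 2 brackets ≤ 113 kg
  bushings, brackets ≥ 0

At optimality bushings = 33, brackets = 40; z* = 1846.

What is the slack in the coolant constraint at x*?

9

coolant used = 4·33 + 3·40 = 252; slack = 261 − 252 = 9.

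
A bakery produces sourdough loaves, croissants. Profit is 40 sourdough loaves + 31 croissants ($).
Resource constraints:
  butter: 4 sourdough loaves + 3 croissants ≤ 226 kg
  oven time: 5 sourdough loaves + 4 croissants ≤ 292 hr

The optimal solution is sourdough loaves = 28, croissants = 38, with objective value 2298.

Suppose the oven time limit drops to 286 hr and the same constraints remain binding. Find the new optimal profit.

At the optimum: butter uses 226 of 226 (binding); oven time uses 292 of 292 (binding).
From A_Bᵀ y = c: 4·y_butter + 5·y_oven time = 40; 3·y_butter + 4·y_oven time = 31.
This yields shadow prices y_butter = 5, y_oven time = 4.
Δz = y_oven time·Δb = 4 × (-6) = -24, so new z* = 2298 − 24 = 2274.

2274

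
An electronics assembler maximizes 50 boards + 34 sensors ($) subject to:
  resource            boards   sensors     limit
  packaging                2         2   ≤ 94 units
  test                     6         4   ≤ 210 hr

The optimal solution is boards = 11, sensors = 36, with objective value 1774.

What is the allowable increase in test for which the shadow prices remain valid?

Binding constraints: packaging, test. The basis is B = [[2,2],[6,4]] with det -4.
Per unit increase in test, x* moves by d = (0.5, -0.5).
The basis stays optimal until sensors reaches 0; allowable increase = 72 hr.

72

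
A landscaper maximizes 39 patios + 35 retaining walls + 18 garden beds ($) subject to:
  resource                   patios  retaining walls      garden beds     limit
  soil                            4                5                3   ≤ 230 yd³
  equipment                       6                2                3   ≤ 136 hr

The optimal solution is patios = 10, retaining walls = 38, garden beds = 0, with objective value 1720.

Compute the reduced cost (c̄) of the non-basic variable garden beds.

-7.5

Both soil and equipment are binding at x*.
From A_Bᵀ y = c: 4·y_soil + 6·y_equipment = 39; 5·y_soil + 2·y_equipment = 35.
Solving: y_soil = 6, y_equipment = 2.5.
Reduced cost of garden beds: c₃ − yᵀa₃ = 18 − (6·3 + 2.5·3) = 18 − 25.5 = -7.5.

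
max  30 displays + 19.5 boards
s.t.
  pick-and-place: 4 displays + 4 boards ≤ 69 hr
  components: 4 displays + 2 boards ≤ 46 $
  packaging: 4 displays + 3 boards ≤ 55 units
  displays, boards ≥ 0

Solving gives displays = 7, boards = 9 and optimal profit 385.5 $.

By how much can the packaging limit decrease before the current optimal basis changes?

Binding constraints: components, packaging. The basis is B = [[4,2],[4,3]] with det 4.
Per unit decrease in packaging, x* moves by d = (0.5, -1).
The basis stays optimal until boards reaches 0; allowable decrease = 9 units.

9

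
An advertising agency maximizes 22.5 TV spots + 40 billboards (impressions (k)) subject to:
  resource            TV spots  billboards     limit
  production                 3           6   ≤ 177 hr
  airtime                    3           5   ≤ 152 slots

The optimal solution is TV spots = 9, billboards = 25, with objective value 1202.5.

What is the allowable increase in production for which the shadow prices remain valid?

5.4

Binding constraints: production, airtime. The basis is B = [[3,6],[3,5]] with det -3.
Per unit increase in production, x* moves by d = (-1.6667, 1).
The basis stays optimal until TV spots reaches 0; allowable increase = 5.4 hr.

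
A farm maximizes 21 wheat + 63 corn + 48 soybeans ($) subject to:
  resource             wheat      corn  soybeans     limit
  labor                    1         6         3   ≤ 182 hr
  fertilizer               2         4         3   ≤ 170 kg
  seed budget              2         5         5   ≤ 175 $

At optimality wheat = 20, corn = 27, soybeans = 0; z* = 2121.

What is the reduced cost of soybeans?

At the optimum: labor uses 182 of 182 (binding); fertilizer uses 148 of 170 (slack = 22); seed budget uses 175 of 175 (binding).
Since fertilizer is not tight, its dual is 0.
From A_Bᵀ y = c: 1·y_labor + 2·y_seed budget = 21; 6·y_labor + 5·y_seed budget = 63.
This yields shadow prices y_labor = 3, y_seed budget = 9.
Reduced cost of soybeans: c₃ − yᵀa₃ = 48 − (3·3 + 9·5) = 48 − 54 = -6.

-6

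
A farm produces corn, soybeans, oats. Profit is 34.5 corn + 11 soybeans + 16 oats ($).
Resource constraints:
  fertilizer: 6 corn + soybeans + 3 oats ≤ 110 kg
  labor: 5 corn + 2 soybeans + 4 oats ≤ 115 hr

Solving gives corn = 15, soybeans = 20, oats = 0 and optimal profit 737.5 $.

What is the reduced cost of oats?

Check each constraint at x*: fertilizer 110/110 (tight); labor 115/115 (tight).
Dual feasibility on the basic columns requires 6·y_fertilizer + 5·y_labor = 34.5, 1·y_fertilizer + 2·y_labor = 11.
This yields shadow prices y_fertilizer = 2, y_labor = 4.5.
Reduced cost of oats: c₃ − yᵀa₃ = 16 − (2·3 + 4.5·4) = 16 − 24 = -8.

-8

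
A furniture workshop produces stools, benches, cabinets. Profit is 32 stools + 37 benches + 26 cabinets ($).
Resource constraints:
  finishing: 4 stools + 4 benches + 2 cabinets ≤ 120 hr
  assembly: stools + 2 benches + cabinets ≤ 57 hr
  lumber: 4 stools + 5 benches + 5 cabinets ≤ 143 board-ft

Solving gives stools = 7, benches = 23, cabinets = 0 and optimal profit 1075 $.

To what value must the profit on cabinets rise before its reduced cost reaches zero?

31

At the optimum: finishing uses 120 of 120 (binding); assembly uses 53 of 57 (slack = 4); lumber uses 143 of 143 (binding).
Slack constraints have shadow price 0 (complementary slackness).
The binding rows give the dual system: 4·y_finishing + 4·y_lumber = 32 and 4·y_finishing + 5·y_lumber = 37.
This yields shadow prices y_finishing = 3, y_lumber = 5.
cabinets enters the basis when its profit ≥ yᵀa₃ = 3·2 + 5·5 = 31.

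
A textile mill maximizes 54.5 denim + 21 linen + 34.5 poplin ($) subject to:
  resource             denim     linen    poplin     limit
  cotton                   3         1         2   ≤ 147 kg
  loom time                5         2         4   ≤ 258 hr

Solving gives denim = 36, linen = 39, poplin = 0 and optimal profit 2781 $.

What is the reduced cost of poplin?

Check each constraint at x*: cotton 147/147 (tight); loom time 258/258 (tight).
From A_Bᵀ y = c: 3·y_cotton + 5·y_loom time = 54.5; 1·y_cotton + 2·y_loom time = 21.
Solving: y_cotton = 4, y_loom time = 8.5.
Reduced cost of poplin: c₃ − yᵀa₃ = 34.5 − (4·2 + 8.5·4) = 34.5 − 42 = -7.5.

-7.5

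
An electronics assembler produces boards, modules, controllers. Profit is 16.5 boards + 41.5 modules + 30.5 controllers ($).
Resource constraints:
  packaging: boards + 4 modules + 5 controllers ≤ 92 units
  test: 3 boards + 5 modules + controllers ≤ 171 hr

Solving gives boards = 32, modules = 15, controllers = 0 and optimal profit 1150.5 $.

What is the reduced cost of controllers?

-3

Check each constraint at x*: packaging 92/92 (tight); test 171/171 (tight).
Dual feasibility on the basic columns requires 1·y_packaging + 3·y_test = 16.5, 4·y_packaging + 5·y_test = 41.5.
Solving: y_packaging = 6, y_test = 3.5.
Reduced cost of controllers: c₃ − yᵀa₃ = 30.5 − (6·5 + 3.5·1) = 30.5 − 33.5 = -3.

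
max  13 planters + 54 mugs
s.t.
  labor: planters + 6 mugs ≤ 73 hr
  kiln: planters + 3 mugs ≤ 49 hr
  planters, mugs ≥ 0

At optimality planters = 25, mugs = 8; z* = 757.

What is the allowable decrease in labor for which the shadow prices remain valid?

24

Binding constraints: labor, kiln. The basis is B = [[1,6],[1,3]] with det -3.
Per unit decrease in labor, x* moves by d = (1, -0.3333).
The basis stays optimal until mugs reaches 0; allowable decrease = 24 hr.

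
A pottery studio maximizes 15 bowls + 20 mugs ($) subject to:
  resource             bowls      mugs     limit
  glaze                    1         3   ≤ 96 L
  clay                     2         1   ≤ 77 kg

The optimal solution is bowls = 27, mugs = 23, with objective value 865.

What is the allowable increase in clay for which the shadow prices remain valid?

115

Binding constraints: glaze, clay. The basis is B = [[1,3],[2,1]] with det -5.
Per unit increase in clay, x* moves by d = (0.6, -0.2).
The basis stays optimal until mugs reaches 0; allowable increase = 115 kg.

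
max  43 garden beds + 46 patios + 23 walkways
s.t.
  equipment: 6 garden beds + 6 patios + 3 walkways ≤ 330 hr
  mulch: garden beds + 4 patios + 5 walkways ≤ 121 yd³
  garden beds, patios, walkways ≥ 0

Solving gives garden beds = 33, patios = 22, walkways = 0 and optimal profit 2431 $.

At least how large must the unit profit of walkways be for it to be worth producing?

26

Both equipment and mulch are binding at x*.
From A_Bᵀ y = c: 6·y_equipment + 1·y_mulch = 43; 6·y_equipment + 4·y_mulch = 46.
This yields shadow prices y_equipment = 7, y_mulch = 1.
walkways enters the basis when its profit ≥ yᵀa₃ = 7·3 + 1·5 = 26.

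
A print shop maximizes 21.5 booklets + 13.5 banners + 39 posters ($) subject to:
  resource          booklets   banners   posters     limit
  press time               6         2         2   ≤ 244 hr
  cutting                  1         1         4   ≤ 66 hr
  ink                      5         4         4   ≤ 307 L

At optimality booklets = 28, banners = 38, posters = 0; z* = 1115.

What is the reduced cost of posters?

-3

At the optimum: press time uses 244 of 244 (binding); cutting uses 66 of 66 (binding); ink uses 292 of 307 (slack = 15).
By complementary slackness, y = 0 for the non-binding constraint.
The binding rows give the dual system: 6·y_press time + 1·y_cutting = 21.5 and 2·y_press time + 1·y_cutting = 13.5.
→ y_press time = 2 and y_cutting = 9.5.
Reduced cost of posters: c₃ − yᵀa₃ = 39 − (2·2 + 9.5·4) = 39 − 42 = -3.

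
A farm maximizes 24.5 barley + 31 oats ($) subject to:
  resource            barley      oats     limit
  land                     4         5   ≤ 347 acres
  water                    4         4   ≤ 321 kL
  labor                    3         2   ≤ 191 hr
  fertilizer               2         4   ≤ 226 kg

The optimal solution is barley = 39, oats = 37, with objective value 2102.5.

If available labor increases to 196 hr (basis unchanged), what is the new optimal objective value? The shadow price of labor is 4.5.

2125

Δb = 5, so new z* = 2102.5 + (4.5)·(5) = 2102.5 + 22.5 = 2125.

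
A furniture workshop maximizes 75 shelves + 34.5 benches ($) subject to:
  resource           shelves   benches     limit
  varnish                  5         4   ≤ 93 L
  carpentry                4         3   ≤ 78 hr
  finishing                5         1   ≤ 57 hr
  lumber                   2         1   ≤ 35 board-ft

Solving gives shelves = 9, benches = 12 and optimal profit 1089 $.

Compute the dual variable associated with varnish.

6.5

Binding: varnish and finishing. Non-binding: carpentry (6 unused), lumber (5 unused).
Slack constraints have shadow price 0 (complementary slackness).
From A_Bᵀ y = c: 5·y_varnish + 5·y_finishing = 75; 4·y_varnish + 1·y_finishing = 34.5.
This yields shadow prices y_varnish = 6.5, y_finishing = 8.5.
Shadow price of varnish = 6.5.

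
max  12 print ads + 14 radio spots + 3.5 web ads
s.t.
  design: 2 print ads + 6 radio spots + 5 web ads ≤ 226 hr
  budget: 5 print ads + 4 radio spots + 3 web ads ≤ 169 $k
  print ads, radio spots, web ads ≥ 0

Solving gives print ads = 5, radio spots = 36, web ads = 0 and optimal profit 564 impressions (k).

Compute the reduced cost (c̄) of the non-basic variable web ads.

At the optimum: design uses 226 of 226 (binding); budget uses 169 of 169 (binding).
The binding rows give the dual system: 2·y_design + 5·y_budget = 12 and 6·y_design + 4·y_budget = 14.
→ y_design = 1 and y_budget = 2.
Reduced cost of web ads: c₃ − yᵀa₃ = 3.5 − (1·5 + 2·3) = 3.5 − 11 = -7.5.

-7.5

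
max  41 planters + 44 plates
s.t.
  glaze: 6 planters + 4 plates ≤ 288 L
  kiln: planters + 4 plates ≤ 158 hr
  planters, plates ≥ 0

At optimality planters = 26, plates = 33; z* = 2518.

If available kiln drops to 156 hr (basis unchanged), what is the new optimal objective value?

2508

Both glaze and kiln are binding at x*.
The binding rows give the dual system: 6·y_glaze + 1·y_kiln = 41 and 4·y_glaze + 4·y_kiln = 44.
Solving: y_glaze = 6, y_kiln = 5.
Δz = y_kiln·Δb = 5 × (-2) = -10, so new z* = 2518 − 10 = 2508.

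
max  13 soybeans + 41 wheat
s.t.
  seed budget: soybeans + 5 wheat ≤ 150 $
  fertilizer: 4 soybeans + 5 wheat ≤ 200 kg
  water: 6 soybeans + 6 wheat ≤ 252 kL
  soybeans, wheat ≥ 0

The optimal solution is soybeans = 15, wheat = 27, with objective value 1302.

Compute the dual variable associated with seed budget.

7

At the optimum: seed budget uses 150 of 150 (binding); fertilizer uses 195 of 200 (slack = 5); water uses 252 of 252 (binding).
Slack constraints have shadow price 0 (complementary slackness).
Dual feasibility on the basic columns requires 1·y_seed budget + 6·y_water = 13, 5·y_seed budget + 6·y_water = 41.
Solving: y_seed budget = 7, y_water = 1.
Shadow price of seed budget = 7.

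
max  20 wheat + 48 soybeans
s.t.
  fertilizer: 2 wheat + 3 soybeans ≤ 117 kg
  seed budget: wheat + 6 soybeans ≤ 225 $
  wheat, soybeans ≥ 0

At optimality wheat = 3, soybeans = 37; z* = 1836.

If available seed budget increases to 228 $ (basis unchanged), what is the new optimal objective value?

1848

Both fertilizer and seed budget are binding at x*.
Dual feasibility on the basic columns requires 2·y_fertilizer + 1·y_seed budget = 20, 3·y_fertilizer + 6·y_seed budget = 48.
This yields shadow prices y_fertilizer = 8, y_seed budget = 4.
Δz = y_seed budget·Δb = 4 × (3) = 12, so new z* = 1836 + 12 = 1848.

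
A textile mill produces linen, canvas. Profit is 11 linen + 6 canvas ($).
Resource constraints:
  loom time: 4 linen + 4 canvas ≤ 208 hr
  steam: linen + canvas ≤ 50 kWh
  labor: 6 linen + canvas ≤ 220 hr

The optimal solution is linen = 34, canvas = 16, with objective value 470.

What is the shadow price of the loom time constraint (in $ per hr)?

Binding: steam and labor. Non-binding: loom time (8 unused).
Since loom time is not tight, its dual is 0.
Dual feasibility on the basic columns requires 1·y_steam + 6·y_labor = 11, 1·y_steam + 1·y_labor = 6.
This yields shadow prices y_steam = 5, y_labor = 1.
Shadow price of loom time = 0.

0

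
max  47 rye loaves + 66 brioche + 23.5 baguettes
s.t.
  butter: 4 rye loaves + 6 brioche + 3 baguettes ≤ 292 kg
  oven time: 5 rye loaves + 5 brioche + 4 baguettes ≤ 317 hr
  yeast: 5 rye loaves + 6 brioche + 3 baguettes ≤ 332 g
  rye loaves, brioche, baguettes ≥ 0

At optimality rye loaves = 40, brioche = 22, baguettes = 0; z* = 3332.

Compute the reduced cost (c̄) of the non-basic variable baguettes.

Binding: butter and yeast. Non-binding: oven time (7 unused).
Slack constraints have shadow price 0 (complementary slackness).
From A_Bᵀ y = c: 4·y_butter + 5·y_yeast = 47; 6·y_butter + 6·y_yeast = 66.
Solving: y_butter = 8, y_yeast = 3.
Reduced cost of baguettes: c₃ − yᵀa₃ = 23.5 − (8·3 + 3·3) = 23.5 − 33 = -9.5.

-9.5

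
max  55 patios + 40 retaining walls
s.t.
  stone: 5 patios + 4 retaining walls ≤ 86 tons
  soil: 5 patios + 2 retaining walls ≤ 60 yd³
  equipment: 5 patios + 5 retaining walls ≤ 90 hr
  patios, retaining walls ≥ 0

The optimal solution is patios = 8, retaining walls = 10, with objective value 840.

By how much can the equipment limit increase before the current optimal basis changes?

Binding constraints: soil, equipment. The basis is B = [[5,2],[5,5]] with det 15.
Per unit increase in equipment, x* moves by d = (-0.1333, 0.3333).
The basis stays optimal until stone becomes binding; allowable increase = 9 hr.

9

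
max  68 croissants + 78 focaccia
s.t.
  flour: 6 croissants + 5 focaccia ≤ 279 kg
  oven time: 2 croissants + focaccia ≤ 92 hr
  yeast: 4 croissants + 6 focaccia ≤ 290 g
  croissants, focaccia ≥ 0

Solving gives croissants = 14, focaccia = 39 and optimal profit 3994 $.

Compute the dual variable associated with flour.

Binding: flour and yeast. Non-binding: oven time (25 unused).
By complementary slackness, y = 0 for the non-binding constraint.
Dual feasibility on the basic columns requires 6·y_flour + 4·y_yeast = 68, 5·y_flour + 6·y_yeast = 78.
This yields shadow prices y_flour = 6, y_yeast = 8.
Shadow price of flour = 6.

6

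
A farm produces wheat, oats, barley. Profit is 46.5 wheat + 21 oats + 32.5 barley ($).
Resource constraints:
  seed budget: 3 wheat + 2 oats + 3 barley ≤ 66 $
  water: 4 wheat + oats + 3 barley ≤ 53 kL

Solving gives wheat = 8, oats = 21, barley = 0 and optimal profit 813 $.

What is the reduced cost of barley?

Both seed budget and water are binding at x*.
The binding rows give the dual system: 3·y_seed budget + 4·y_water = 46.5 and 2·y_seed budget + 1·y_water = 21.
Solving: y_seed budget = 7.5, y_water = 6.
Reduced cost of barley: c₃ − yᵀa₃ = 32.5 − (7.5·3 + 6·3) = 32.5 − 40.5 = -8.

-8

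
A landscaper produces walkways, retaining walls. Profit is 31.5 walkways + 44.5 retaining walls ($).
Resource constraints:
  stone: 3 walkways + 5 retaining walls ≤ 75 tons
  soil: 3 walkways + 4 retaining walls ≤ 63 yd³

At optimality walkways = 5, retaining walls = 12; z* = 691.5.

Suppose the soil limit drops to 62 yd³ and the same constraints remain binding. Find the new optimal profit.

683.5

Both stone and soil are binding at x*.
Dual feasibility on the basic columns requires 3·y_stone + 3·y_soil = 31.5, 5·y_stone + 4·y_soil = 44.5.
→ y_stone = 2.5 and y_soil = 8.
Δz = y_soil·Δb = 8 × (-1) = -8, so new z* = 691.5 − 8 = 683.5.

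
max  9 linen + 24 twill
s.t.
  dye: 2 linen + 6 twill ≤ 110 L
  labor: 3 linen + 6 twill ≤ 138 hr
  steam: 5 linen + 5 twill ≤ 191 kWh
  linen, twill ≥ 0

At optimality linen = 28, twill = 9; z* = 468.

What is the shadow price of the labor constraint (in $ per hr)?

1

Check each constraint at x*: dye 110/110 (tight); labor 138/138 (tight); steam 185/191 (slack 6).
Slack constraints have shadow price 0 (complementary slackness).
From A_Bᵀ y = c: 2·y_dye + 3·y_labor = 9; 6·y_dye + 6·y_labor = 24.
→ y_dye = 3 and y_labor = 1.
Shadow price of labor = 1.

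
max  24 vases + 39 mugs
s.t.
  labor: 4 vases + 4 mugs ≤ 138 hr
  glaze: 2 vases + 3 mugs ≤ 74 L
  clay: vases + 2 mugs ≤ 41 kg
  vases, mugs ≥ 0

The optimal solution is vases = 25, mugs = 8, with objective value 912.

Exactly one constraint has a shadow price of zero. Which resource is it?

labor

labor: 132/138 (slack 6)
glaze: 74/74 (binding)
clay: 41/41 (binding)
By complementary slackness, a constraint with positive slack has shadow price 0 → labor.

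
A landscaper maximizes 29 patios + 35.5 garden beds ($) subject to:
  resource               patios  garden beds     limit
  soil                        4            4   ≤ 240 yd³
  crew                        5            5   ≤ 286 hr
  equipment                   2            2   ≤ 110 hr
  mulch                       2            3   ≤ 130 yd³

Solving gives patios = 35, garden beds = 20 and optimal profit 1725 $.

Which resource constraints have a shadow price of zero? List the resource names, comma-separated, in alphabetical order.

soil: 220/240 (slack 20)
crew: 275/286 (slack 11)
equipment: 110/110 (binding)
mulch: 130/130 (binding)
By complementary slackness, a constraint with positive slack has shadow price 0 → crew, soil.

crew, soil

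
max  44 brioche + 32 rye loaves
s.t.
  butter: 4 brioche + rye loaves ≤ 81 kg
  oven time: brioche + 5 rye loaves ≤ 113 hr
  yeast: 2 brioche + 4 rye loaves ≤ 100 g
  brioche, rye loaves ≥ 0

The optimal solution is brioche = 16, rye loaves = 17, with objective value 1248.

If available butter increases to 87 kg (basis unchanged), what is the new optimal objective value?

Binding: butter and yeast. Non-binding: oven time (12 unused).
Since oven time is not tight, its dual is 0.
From A_Bᵀ y = c: 4·y_butter + 2·y_yeast = 44; 1·y_butter + 4·y_yeast = 32.
This yields shadow prices y_butter = 8, y_yeast = 6.
Δz = y_butter·Δb = 8 × (6) = 48, so new z* = 1248 + 48 = 1296.

1296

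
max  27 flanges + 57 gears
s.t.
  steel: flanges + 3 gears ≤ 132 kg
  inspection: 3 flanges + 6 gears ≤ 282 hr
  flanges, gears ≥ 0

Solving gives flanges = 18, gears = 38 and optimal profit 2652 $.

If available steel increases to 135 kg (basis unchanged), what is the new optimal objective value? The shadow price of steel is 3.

Δb = 3, so new z* = 2652 + (3)·(3) = 2652 + 9 = 2661.

2661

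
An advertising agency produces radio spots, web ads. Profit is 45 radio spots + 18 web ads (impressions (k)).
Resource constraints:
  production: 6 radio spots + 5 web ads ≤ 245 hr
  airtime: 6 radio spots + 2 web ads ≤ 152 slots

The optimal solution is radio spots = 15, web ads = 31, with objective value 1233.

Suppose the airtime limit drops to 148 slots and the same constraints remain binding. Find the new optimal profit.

1207

Both production and airtime are binding at x*.
The binding rows give the dual system: 6·y_production + 6·y_airtime = 45 and 5·y_production + 2·y_airtime = 18.
This yields shadow prices y_production = 1, y_airtime = 6.5.
Δz = y_airtime·Δb = 6.5 × (-4) = -26, so new z* = 1233 − 26 = 1207.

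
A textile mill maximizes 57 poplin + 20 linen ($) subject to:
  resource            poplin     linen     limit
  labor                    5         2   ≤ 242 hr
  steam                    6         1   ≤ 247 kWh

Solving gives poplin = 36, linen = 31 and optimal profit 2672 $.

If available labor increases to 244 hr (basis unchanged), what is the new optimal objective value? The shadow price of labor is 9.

Δb = 2, so new z* = 2672 + (9)·(2) = 2672 + 18 = 2690.

2690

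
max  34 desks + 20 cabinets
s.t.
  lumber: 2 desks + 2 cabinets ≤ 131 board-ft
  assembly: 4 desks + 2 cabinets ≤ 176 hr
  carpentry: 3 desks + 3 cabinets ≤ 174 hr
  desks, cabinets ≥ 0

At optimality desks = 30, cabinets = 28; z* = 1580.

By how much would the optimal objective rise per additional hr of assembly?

7

Check each constraint at x*: lumber 116/131 (slack 15); assembly 176/176 (tight); carpentry 174/174 (tight).
By complementary slackness, y = 0 for the non-binding constraint.
From A_Bᵀ y = c: 4·y_assembly + 3·y_carpentry = 34; 2·y_assembly + 3·y_carpentry = 20.
This yields shadow prices y_assembly = 7, y_carpentry = 2.
Shadow price of assembly = 7.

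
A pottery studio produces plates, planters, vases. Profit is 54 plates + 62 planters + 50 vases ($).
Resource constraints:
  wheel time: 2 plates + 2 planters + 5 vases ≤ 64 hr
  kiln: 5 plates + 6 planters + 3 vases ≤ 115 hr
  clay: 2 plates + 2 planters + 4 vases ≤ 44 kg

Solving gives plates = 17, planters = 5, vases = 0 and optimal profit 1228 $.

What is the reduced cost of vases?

-2

Binding: kiln and clay. Non-binding: wheel time (20 unused).
Since wheel time is not tight, its dual is 0.
The binding rows give the dual system: 5·y_kiln + 2·y_clay = 54 and 6·y_kiln + 2·y_clay = 62.
Solving: y_kiln = 8, y_clay = 7.
Reduced cost of vases: c₃ − yᵀa₃ = 50 − (8·3 + 7·4) = 50 − 52 = -2.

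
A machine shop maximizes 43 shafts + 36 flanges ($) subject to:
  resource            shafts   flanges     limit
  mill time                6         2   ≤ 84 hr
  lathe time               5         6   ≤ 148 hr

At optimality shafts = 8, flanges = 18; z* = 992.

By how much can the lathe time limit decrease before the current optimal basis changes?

78

Binding constraints: mill time, lathe time. The basis is B = [[6,2],[5,6]] with det 26.
Per unit decrease in lathe time, x* moves by d = (0.0769, -0.2308).
The basis stays optimal until flanges reaches 0; allowable decrease = 78 hr.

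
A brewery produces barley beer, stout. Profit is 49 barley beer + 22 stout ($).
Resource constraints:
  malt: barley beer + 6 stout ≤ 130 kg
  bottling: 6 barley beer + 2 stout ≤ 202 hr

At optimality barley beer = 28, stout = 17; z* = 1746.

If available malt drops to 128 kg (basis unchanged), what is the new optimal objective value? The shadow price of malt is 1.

1744

Δb = -2, so new z* = 1746 + (1)·(-2) = 1746 − 2 = 1744.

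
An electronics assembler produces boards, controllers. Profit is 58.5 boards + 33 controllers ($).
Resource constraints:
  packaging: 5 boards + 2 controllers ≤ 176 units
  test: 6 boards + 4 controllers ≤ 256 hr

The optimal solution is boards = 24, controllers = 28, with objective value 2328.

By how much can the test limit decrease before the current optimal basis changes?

44.8

Binding constraints: packaging, test. The basis is B = [[5,2],[6,4]] with det 8.
Per unit decrease in test, x* moves by d = (0.25, -0.625).
The basis stays optimal until controllers reaches 0; allowable decrease = 44.8 hr.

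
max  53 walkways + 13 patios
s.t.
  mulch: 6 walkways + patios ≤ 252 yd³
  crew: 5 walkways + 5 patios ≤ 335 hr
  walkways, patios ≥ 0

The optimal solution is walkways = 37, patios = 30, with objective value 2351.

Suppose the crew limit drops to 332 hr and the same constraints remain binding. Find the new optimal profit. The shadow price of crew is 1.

Δb = -3, so new z* = 2351 + (1)·(-3) = 2351 − 3 = 2348.

2348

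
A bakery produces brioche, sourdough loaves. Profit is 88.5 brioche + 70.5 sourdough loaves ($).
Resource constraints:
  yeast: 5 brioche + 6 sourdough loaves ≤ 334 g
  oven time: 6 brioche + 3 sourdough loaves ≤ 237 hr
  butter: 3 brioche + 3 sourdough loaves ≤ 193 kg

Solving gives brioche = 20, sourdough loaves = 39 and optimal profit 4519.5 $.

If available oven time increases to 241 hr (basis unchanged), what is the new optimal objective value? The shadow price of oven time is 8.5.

Δb = 4, so new z* = 4519.5 + (8.5)·(4) = 4519.5 + 34 = 4553.5.

4553.5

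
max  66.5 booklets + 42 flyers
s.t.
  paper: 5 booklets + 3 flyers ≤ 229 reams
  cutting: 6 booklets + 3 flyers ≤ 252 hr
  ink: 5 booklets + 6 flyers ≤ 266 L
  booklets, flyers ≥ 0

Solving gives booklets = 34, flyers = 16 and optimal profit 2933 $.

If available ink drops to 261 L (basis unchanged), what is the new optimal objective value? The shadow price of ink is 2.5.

Δb = -5, so new z* = 2933 + (2.5)·(-5) = 2933 − 12.5 = 2920.5.

2920.5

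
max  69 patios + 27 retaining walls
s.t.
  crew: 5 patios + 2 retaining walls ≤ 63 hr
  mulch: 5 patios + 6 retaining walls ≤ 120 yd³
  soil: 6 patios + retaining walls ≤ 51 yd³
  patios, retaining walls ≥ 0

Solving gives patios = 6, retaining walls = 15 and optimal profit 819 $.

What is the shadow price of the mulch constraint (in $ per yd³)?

3

Binding: mulch and soil. Non-binding: crew (3 unused).
Since crew is not tight, its dual is 0.
The binding rows give the dual system: 5·y_mulch + 6·y_soil = 69 and 6·y_mulch + 1·y_soil = 27.
→ y_mulch = 3 and y_soil = 9.
Shadow price of mulch = 3.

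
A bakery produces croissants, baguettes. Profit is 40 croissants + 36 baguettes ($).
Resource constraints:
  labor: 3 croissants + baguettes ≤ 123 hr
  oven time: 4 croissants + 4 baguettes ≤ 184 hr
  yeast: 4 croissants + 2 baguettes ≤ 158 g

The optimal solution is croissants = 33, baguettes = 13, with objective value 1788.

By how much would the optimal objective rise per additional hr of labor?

Check each constraint at x*: labor 112/123 (slack 11); oven time 184/184 (tight); yeast 158/158 (tight).
Slack constraints have shadow price 0 (complementary slackness).
From A_Bᵀ y = c: 4·y_oven time + 4·y_yeast = 40; 4·y_oven time + 2·y_yeast = 36.
This yields shadow prices y_oven time = 8, y_yeast = 2.
Shadow price of labor = 0.

0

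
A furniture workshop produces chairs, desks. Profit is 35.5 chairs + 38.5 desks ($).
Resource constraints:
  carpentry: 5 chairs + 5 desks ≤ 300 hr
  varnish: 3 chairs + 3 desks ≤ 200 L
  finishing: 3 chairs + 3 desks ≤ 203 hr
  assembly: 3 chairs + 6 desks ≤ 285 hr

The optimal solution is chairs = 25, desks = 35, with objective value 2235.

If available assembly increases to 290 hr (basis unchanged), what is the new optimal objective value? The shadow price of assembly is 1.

Δb = 5, so new z* = 2235 + (1)·(5) = 2235 + 5 = 2240.

2240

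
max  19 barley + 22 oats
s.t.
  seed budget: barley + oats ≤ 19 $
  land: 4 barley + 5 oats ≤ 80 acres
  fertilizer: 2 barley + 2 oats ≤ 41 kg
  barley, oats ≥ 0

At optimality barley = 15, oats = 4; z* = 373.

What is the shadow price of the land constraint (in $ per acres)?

3

Binding: seed budget and land. Non-binding: fertilizer (3 unused).
Since fertilizer is not tight, its dual is 0.
From A_Bᵀ y = c: 1·y_seed budget + 4·y_land = 19; 1·y_seed budget + 5·y_land = 22.
This yields shadow prices y_seed budget = 7, y_land = 3.
Shadow price of land = 3.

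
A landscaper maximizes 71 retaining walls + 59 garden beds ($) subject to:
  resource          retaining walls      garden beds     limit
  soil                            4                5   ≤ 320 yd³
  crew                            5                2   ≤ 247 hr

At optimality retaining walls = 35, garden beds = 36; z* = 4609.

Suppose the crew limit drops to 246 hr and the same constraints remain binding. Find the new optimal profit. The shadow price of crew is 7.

Δb = -1, so new z* = 4609 + (7)·(-1) = 4609 − 7 = 4602.

4602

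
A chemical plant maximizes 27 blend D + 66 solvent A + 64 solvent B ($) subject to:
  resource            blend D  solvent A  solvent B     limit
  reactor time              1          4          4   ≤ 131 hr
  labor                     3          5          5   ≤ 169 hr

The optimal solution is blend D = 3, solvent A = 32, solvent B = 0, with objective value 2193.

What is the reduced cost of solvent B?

Both reactor time and labor are binding at x*.
The binding rows give the dual system: 1·y_reactor time + 3·y_labor = 27 and 4·y_reactor time + 5·y_labor = 66.
→ y_reactor time = 9 and y_labor = 6.
Reduced cost of solvent B: c₃ − yᵀa₃ = 64 − (9·4 + 6·5) = 64 − 66 = -2.

-2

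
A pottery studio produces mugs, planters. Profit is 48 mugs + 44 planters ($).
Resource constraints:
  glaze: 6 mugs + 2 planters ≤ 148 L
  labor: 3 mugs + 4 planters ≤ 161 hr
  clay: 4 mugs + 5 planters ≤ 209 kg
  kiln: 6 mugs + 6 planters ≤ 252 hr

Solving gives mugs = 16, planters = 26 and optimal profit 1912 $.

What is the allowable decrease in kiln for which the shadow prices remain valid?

104

Binding constraints: glaze, kiln. The basis is B = [[6,2],[6,6]] with det 24.
Per unit decrease in kiln, x* moves by d = (0.0833, -0.25).
The basis stays optimal until planters reaches 0; allowable decrease = 104 hr.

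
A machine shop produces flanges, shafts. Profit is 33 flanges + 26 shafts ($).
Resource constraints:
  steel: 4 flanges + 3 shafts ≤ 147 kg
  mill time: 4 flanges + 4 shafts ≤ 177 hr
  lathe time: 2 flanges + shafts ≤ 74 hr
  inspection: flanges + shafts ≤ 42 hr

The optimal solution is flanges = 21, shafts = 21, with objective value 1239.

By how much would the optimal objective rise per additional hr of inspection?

5

At the optimum: steel uses 147 of 147 (binding); mill time uses 168 of 177 (slack = 9); lathe time uses 63 of 74 (slack = 11); inspection uses 42 of 42 (binding).
Since mill time, lathe time are not tight, their duals are 0.
Dual feasibility on the basic columns requires 4·y_steel + 1·y_inspection = 33, 3·y_steel + 1·y_inspection = 26.
Solving: y_steel = 7, y_inspection = 5.
Shadow price of inspection = 5.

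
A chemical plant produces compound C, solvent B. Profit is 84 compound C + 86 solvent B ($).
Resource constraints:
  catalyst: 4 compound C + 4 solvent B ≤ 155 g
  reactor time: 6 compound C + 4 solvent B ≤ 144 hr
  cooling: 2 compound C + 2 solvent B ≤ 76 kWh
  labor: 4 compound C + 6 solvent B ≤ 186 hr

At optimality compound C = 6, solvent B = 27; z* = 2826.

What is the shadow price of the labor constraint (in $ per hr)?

At the optimum: catalyst uses 132 of 155 (slack = 23); reactor time uses 144 of 144 (binding); cooling uses 66 of 76 (slack = 10); labor uses 186 of 186 (binding).
Slack constraints have shadow price 0 (complementary slackness).
Dual feasibility on the basic columns requires 6·y_reactor time + 4·y_labor = 84, 4·y_reactor time + 6·y_labor = 86.
This yields shadow prices y_reactor time = 8, y_labor = 9.
Shadow price of labor = 9.

9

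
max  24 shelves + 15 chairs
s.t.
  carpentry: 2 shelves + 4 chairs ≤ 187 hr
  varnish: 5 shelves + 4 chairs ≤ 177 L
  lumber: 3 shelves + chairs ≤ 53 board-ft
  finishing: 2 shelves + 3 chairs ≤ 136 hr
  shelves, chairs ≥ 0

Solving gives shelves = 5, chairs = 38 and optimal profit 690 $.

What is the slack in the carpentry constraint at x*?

25

carpentry used = 2·5 + 4·38 = 162; slack = 187 − 162 = 25.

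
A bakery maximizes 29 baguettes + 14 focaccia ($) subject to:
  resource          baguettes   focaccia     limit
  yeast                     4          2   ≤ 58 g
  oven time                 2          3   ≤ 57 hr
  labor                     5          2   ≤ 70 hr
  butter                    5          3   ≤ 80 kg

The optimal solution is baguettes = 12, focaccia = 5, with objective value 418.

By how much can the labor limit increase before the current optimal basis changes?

2.5

Binding constraints: yeast, labor. The basis is B = [[4,2],[5,2]] with det -2.
Per unit increase in labor, x* moves by d = (1, -2).
The basis stays optimal until focaccia reaches 0; allowable increase = 2.5 hr.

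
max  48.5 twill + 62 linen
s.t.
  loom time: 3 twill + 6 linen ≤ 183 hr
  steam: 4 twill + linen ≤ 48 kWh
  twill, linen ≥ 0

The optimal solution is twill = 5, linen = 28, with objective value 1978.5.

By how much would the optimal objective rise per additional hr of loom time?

Both loom time and steam are binding at x*.
The binding rows give the dual system: 3·y_loom time + 4·y_steam = 48.5 and 6·y_loom time + 1·y_steam = 62.
→ y_loom time = 9.5 and y_steam = 5.
Shadow price of loom time = 9.5.

9.5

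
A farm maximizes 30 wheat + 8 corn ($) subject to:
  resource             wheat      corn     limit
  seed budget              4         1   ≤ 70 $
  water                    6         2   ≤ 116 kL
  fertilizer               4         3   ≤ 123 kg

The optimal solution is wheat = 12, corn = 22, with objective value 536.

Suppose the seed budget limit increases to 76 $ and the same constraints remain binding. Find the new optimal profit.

At the optimum: seed budget uses 70 of 70 (binding); water uses 116 of 116 (binding); fertilizer uses 114 of 123 (slack = 9).
Since fertilizer is not tight, its dual is 0.
Dual feasibility on the basic columns requires 4·y_seed budget + 6·y_water = 30, 1·y_seed budget + 2·y_water = 8.
Solving: y_seed budget = 6, y_water = 1.
Δz = y_seed budget·Δb = 6 × (6) = 36, so new z* = 536 + 36 = 572.

572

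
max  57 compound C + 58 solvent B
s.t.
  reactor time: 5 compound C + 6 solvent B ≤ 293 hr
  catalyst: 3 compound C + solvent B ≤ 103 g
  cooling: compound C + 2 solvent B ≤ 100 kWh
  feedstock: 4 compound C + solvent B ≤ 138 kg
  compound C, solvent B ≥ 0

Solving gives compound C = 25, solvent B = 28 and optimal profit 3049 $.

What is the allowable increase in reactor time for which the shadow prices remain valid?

Binding constraints: reactor time, catalyst. The basis is B = [[5,6],[3,1]] with det -13.
Per unit increase in reactor time, x* moves by d = (-0.0769, 0.2308).
The basis stays optimal until cooling becomes binding; allowable increase = 49.4 hr.

49.4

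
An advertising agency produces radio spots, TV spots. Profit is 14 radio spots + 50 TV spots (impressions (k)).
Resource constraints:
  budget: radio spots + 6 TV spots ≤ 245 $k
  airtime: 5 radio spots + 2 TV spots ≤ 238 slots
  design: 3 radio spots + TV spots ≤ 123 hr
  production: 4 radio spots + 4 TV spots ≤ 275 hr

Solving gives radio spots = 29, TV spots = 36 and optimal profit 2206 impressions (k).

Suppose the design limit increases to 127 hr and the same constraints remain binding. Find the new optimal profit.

2214

Binding: budget and design. Non-binding: airtime (21 unused), production (15 unused).
Since airtime, production are not tight, their duals are 0.
The binding rows give the dual system: 1·y_budget + 3·y_design = 14 and 6·y_budget + 1·y_design = 50.
Solving: y_budget = 8, y_design = 2.
Δz = y_design·Δb = 2 × (4) = 8, so new z* = 2206 + 8 = 2214.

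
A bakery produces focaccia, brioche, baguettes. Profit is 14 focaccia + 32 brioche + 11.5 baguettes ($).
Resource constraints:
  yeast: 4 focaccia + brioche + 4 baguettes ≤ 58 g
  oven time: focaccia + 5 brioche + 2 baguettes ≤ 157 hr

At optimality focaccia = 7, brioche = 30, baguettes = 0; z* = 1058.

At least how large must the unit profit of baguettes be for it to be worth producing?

20

Both yeast and oven time are binding at x*.
The binding rows give the dual system: 4·y_yeast + 1·y_oven time = 14 and 1·y_yeast + 5·y_oven time = 32.
This yields shadow prices y_yeast = 2, y_oven time = 6.
baguettes enters the basis when its profit ≥ yᵀa₃ = 2·4 + 6·2 = 20.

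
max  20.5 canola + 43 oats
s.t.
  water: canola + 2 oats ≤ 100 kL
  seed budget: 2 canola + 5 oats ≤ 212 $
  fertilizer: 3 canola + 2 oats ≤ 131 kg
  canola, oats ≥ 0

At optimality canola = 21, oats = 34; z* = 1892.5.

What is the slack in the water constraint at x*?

11

water used = 1·21 + 2·34 = 89; slack = 100 − 89 = 11.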